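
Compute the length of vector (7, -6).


|u| = sqrt(7^2 + (-6)^2) = sqrt(85) = 9.2195

9.2195


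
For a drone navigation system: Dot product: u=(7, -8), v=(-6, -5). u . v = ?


u . v = u_x*v_x + u_y*v_y = 7*(-6) + (-8)*(-5)
= (-42) + 40 = -2

-2


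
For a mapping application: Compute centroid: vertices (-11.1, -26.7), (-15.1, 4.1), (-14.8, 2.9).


Centroid = ((x_A+x_B+x_C)/3, (y_A+y_B+y_C)/3)
= (((-11.1)+(-15.1)+(-14.8))/3, ((-26.7)+4.1+2.9)/3)
= (-13.6667, -6.5667)

(-13.6667, -6.5667)


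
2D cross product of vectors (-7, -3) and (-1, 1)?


u x v = u_x*v_y - u_y*v_x = (-7)*1 - (-3)*(-1)
= (-7) - 3 = -10

-10


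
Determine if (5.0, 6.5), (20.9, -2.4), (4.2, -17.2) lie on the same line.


Cross product: (20.9-5)*((-17.2)-6.5) - ((-2.4)-6.5)*(4.2-5)
= -383.95

No, not collinear


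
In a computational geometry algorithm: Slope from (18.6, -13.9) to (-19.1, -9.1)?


slope = (y2-y1)/(x2-x1) = ((-9.1)-(-13.9))/((-19.1)-18.6) = 4.8/(-37.7) = -0.1273

-0.1273


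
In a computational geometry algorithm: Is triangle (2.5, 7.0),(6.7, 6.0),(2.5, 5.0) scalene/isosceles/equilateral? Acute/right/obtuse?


Side lengths squared: AB^2=18.64, BC^2=18.64, CA^2=4
Sorted: [4, 18.64, 18.64]
By sides: Isosceles, By angles: Acute

Isosceles, Acute


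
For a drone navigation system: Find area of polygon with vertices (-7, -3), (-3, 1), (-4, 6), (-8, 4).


Shoelace sum: ((-7)*1 - (-3)*(-3)) + ((-3)*6 - (-4)*1) + ((-4)*4 - (-8)*6) + ((-8)*(-3) - (-7)*4)
= 54
Area = |54|/2 = 27

27


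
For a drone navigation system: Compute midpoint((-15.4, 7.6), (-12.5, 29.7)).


M = (((-15.4)+(-12.5))/2, (7.6+29.7)/2)
= (-13.95, 18.65)

(-13.95, 18.65)


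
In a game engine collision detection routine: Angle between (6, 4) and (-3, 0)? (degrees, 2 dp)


u.v = -18, |u| = sqrt(52) = 7.2111, |v| = sqrt(9) = 3
cos(theta) = u.v/(|u||v|) = -18/sqrt(468) = -0.83205
theta = acos(-0.83205) = 146.31 degrees

146.31 degrees


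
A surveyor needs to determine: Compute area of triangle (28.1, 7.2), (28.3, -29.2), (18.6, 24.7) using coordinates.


Area = |x_A(y_B-y_C) + x_B(y_C-y_A) + x_C(y_A-y_B)|/2
= |(-1514.59) + 495.25 + 677.04|/2
= 342.3/2 = 171.15

171.15


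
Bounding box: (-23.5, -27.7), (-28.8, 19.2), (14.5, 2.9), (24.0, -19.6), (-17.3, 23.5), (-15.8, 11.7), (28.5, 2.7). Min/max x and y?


x range: [-28.8, 28.5]
y range: [-27.7, 23.5]
Bounding box: (-28.8,-27.7) to (28.5,23.5)

(-28.8,-27.7) to (28.5,23.5)


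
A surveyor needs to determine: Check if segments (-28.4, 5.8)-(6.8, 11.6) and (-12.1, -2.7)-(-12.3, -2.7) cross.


Cross products: d1=-1.7, d2=-2.86, d3=-393.74, d4=-392.58
d1*d2 < 0 and d3*d4 < 0? no

No, they don't intersect


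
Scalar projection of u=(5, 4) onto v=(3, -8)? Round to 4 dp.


u.v = -17, |v| = sqrt(73) = 8.544
Scalar projection = u.v / |v| = -17 / sqrt(73) = -1.9897

-1.9897


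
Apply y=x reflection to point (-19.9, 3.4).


Reflection over y=x: (x,y) -> (y,x)
(-19.9, 3.4) -> (3.4, -19.9)

(3.4, -19.9)


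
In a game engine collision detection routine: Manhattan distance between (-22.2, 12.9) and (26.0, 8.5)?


|(-22.2)-26| + |12.9-8.5| = 48.2 + 4.4 = 52.6

52.6


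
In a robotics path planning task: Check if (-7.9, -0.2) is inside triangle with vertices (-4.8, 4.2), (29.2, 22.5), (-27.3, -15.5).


Cross products: AB x AP = -92.87, BC x BP = -127.25, CA x CP = -37.93
All same sign? yes

Yes, inside


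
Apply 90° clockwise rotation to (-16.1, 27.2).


90° CW: (x,y) -> (y, -x)
(-16.1,27.2) -> (27.2, 16.1)

(27.2, 16.1)


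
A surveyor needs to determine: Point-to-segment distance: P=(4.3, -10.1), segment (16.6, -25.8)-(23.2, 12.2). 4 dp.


Project P onto AB: t = 0.3465 (clamped to [0,1])
Closest point on segment: (18.8868, -12.6335)
Distance: 14.8052

14.8052


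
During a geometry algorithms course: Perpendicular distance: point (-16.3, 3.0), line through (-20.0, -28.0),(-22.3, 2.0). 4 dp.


|cross product| = 182.3
|line direction| = sqrt(905.29) = 30.088
Distance = 182.3/sqrt(905.29) = 6.0589

6.0589


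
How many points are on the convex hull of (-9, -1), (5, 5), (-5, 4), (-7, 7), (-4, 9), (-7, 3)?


Convex hull vertices (CCW): (-9, -1), (5, 5), (-4, 9), (-7, 7)
Count = 4

4


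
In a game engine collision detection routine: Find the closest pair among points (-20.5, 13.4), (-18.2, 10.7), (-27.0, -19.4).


d(P0,P1) = 3.5468, d(P0,P2) = 33.4379, d(P1,P2) = 31.36
Closest: P0 and P1

Closest pair: (-20.5, 13.4) and (-18.2, 10.7), distance = 3.5468


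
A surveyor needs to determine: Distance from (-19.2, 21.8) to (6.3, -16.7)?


dx=25.5, dy=-38.5
d^2 = 25.5^2 + (-38.5)^2 = 2132.5
d = sqrt(2132.5) = 46.179

46.179


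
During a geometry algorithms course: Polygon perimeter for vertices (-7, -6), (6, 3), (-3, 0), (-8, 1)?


Sides: (-7, -6)->(6, 3): sqrt(250) = 15.811388, (6, 3)->(-3, 0): sqrt(90) = 9.486833, (-3, 0)->(-8, 1): sqrt(26) = 5.09902, (-8, 1)->(-7, -6): sqrt(50) = 7.071068
Sum = 37.468309
Perimeter = 37.4683

37.4683


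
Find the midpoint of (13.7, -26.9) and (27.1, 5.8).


M = ((13.7+27.1)/2, ((-26.9)+5.8)/2)
= (20.4, -10.55)

(20.4, -10.55)


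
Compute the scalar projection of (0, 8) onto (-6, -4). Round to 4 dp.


u.v = -32, |v| = sqrt(52) = 7.2111
Scalar projection = u.v / |v| = -32 / sqrt(52) = -4.4376

-4.4376


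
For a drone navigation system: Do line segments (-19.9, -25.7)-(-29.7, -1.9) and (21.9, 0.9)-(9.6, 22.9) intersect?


Cross products: d1=1246.78, d2=1169.64, d3=-1255.52, d4=-1178.38
d1*d2 < 0 and d3*d4 < 0? no

No, they don't intersect


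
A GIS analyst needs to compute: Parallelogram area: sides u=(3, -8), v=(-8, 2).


|u x v| = |3*2 - (-8)*(-8)|
= |6 - 64| = 58

58


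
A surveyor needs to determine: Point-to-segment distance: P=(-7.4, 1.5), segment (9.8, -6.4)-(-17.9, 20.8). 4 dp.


Project P onto AB: t = 0.4587 (clamped to [0,1])
Closest point on segment: (-2.906, 6.0766)
Distance: 6.4142

6.4142


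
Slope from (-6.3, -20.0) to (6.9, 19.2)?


slope = (y2-y1)/(x2-x1) = (19.2-(-20))/(6.9-(-6.3)) = 39.2/13.2 = 2.9697

2.9697


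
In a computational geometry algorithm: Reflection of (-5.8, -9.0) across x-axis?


Reflection over x-axis: (x,y) -> (x,-y)
(-5.8, -9) -> (-5.8, 9)

(-5.8, 9)


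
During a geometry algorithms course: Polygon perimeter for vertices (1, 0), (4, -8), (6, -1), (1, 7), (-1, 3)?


Sides: (1, 0)->(4, -8): sqrt(73) = 8.544004, (4, -8)->(6, -1): sqrt(53) = 7.28011, (6, -1)->(1, 7): sqrt(89) = 9.433981, (1, 7)->(-1, 3): sqrt(20) = 4.472136, (-1, 3)->(1, 0): sqrt(13) = 3.605551
Sum = 33.335782
Perimeter = 33.3358

33.3358


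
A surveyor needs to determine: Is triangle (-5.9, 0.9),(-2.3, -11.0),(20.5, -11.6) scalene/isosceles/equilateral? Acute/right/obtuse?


Side lengths squared: AB^2=154.57, BC^2=520.2, CA^2=853.21
Sorted: [154.57, 520.2, 853.21]
By sides: Scalene, By angles: Obtuse

Scalene, Obtuse


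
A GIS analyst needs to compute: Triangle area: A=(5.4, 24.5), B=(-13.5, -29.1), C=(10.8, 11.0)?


Area = |x_A(y_B-y_C) + x_B(y_C-y_A) + x_C(y_A-y_B)|/2
= |(-216.54) + 182.25 + 578.88|/2
= 544.59/2 = 272.295

272.295


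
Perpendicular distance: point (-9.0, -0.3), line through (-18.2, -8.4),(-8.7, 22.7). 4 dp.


|cross product| = 209.17
|line direction| = sqrt(1057.46) = 32.5186
Distance = 209.17/sqrt(1057.46) = 6.4323

6.4323


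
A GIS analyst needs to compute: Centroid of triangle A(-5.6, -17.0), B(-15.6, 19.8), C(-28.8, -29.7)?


Centroid = ((x_A+x_B+x_C)/3, (y_A+y_B+y_C)/3)
= (((-5.6)+(-15.6)+(-28.8))/3, ((-17)+19.8+(-29.7))/3)
= (-16.6667, -8.9667)

(-16.6667, -8.9667)


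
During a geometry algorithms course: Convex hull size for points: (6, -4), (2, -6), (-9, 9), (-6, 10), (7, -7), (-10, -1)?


Convex hull vertices (CCW): (-10, -1), (2, -6), (7, -7), (6, -4), (-6, 10), (-9, 9)
Count = 6

6


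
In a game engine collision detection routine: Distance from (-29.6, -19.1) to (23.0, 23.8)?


dx=52.6, dy=42.9
d^2 = 52.6^2 + 42.9^2 = 4607.17
d = sqrt(4607.17) = 67.8761

67.8761


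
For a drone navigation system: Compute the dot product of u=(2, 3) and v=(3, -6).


u . v = u_x*v_x + u_y*v_y = 2*3 + 3*(-6)
= 6 + (-18) = -12

-12


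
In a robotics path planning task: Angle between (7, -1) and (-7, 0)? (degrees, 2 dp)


u.v = -49, |u| = sqrt(50) = 7.0711, |v| = sqrt(49) = 7
cos(theta) = u.v/(|u||v|) = -49/sqrt(2450) = -0.989949
theta = acos(-0.989949) = 171.87 degrees

171.87 degrees


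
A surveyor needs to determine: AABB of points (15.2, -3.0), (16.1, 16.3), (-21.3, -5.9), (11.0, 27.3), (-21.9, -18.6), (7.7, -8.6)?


x range: [-21.9, 16.1]
y range: [-18.6, 27.3]
Bounding box: (-21.9,-18.6) to (16.1,27.3)

(-21.9,-18.6) to (16.1,27.3)


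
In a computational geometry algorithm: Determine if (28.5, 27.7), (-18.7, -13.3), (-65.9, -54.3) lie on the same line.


Cross product: ((-18.7)-28.5)*((-54.3)-27.7) - ((-13.3)-27.7)*((-65.9)-28.5)
= 0

Yes, collinear


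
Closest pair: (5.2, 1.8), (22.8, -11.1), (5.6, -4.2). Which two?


d(P0,P1) = 21.8213, d(P0,P2) = 6.0133, d(P1,P2) = 18.5324
Closest: P0 and P2

Closest pair: (5.2, 1.8) and (5.6, -4.2), distance = 6.0133


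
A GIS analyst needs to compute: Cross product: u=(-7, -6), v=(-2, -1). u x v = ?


u x v = u_x*v_y - u_y*v_x = (-7)*(-1) - (-6)*(-2)
= 7 - 12 = -5

-5


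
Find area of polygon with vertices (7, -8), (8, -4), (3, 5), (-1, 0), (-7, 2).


Shoelace sum: (7*(-4) - 8*(-8)) + (8*5 - 3*(-4)) + (3*0 - (-1)*5) + ((-1)*2 - (-7)*0) + ((-7)*(-8) - 7*2)
= 133
Area = |133|/2 = 66.5

66.5


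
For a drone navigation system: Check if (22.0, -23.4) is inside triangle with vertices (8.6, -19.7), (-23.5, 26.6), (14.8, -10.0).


Cross products: AB x AP = -501.65, BC x BP = -249.7, CA x CP = 152.92
All same sign? no

No, outside


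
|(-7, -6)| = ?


|u| = sqrt((-7)^2 + (-6)^2) = sqrt(85) = 9.2195

9.2195


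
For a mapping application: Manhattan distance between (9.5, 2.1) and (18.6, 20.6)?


|9.5-18.6| + |2.1-20.6| = 9.1 + 18.5 = 27.6

27.6


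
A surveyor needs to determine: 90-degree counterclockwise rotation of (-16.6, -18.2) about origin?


90° CCW: (x,y) -> (-y, x)
(-16.6,-18.2) -> (18.2, -16.6)

(18.2, -16.6)


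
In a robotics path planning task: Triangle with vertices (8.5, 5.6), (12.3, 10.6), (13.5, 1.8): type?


Side lengths squared: AB^2=39.44, BC^2=78.88, CA^2=39.44
Sorted: [39.44, 39.44, 78.88]
By sides: Isosceles, By angles: Right

Isosceles, Right


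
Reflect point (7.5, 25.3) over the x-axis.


Reflection over x-axis: (x,y) -> (x,-y)
(7.5, 25.3) -> (7.5, -25.3)

(7.5, -25.3)


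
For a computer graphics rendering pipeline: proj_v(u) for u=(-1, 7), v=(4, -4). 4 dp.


u.v = -32, |v| = sqrt(32) = 5.6569
Scalar projection = u.v / |v| = -32 / sqrt(32) = -5.6569

-5.6569


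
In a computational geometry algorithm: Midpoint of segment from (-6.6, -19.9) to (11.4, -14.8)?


M = (((-6.6)+11.4)/2, ((-19.9)+(-14.8))/2)
= (2.4, -17.35)

(2.4, -17.35)


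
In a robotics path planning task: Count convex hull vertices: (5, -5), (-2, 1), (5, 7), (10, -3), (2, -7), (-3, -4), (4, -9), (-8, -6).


Convex hull vertices (CCW): (-8, -6), (4, -9), (10, -3), (5, 7), (-2, 1)
Count = 5

5


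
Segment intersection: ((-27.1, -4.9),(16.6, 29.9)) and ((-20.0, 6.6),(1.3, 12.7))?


Cross products: d1=-201.64, d2=273.03, d3=255.47, d4=-219.2
d1*d2 < 0 and d3*d4 < 0? yes

Yes, they intersect


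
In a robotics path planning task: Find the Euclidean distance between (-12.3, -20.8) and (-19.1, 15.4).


dx=-6.8, dy=36.2
d^2 = (-6.8)^2 + 36.2^2 = 1356.68
d = sqrt(1356.68) = 36.8331

36.8331


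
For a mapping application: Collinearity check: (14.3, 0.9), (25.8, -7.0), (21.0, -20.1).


Cross product: (25.8-14.3)*((-20.1)-0.9) - ((-7)-0.9)*(21-14.3)
= -188.57

No, not collinear


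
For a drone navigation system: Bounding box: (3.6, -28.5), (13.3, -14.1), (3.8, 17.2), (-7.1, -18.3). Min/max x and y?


x range: [-7.1, 13.3]
y range: [-28.5, 17.2]
Bounding box: (-7.1,-28.5) to (13.3,17.2)

(-7.1,-28.5) to (13.3,17.2)


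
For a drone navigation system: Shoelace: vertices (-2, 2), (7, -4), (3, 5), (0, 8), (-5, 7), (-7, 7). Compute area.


Shoelace sum: ((-2)*(-4) - 7*2) + (7*5 - 3*(-4)) + (3*8 - 0*5) + (0*7 - (-5)*8) + ((-5)*7 - (-7)*7) + ((-7)*2 - (-2)*7)
= 119
Area = |119|/2 = 59.5

59.5


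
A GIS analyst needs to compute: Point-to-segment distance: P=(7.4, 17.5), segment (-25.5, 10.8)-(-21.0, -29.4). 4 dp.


Project P onto AB: t = 0 (clamped to [0,1])
Closest point on segment: (-25.5, 10.8)
Distance: 33.5753

33.5753


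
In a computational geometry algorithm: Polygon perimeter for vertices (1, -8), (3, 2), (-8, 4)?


Sides: (1, -8)->(3, 2): sqrt(104) = 10.198039, (3, 2)->(-8, 4): sqrt(125) = 11.18034, (-8, 4)->(1, -8): sqrt(225) = 15
Sum = 36.378379
Perimeter = 36.3784

36.3784


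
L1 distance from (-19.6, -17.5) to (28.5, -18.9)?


|(-19.6)-28.5| + |(-17.5)-(-18.9)| = 48.1 + 1.4 = 49.5

49.5


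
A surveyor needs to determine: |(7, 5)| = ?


|u| = sqrt(7^2 + 5^2) = sqrt(74) = 8.6023

8.6023


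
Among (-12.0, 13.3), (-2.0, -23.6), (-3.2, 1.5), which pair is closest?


d(P0,P1) = 38.231, d(P0,P2) = 14.7201, d(P1,P2) = 25.1287
Closest: P0 and P2

Closest pair: (-12.0, 13.3) and (-3.2, 1.5), distance = 14.7201


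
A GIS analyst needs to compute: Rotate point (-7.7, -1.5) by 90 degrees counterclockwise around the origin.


90° CCW: (x,y) -> (-y, x)
(-7.7,-1.5) -> (1.5, -7.7)

(1.5, -7.7)


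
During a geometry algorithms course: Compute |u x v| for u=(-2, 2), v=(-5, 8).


|u x v| = |(-2)*8 - 2*(-5)|
= |(-16) - (-10)| = 6

6


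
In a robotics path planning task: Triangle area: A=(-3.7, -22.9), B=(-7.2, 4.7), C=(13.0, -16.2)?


Area = |x_A(y_B-y_C) + x_B(y_C-y_A) + x_C(y_A-y_B)|/2
= |(-77.33) + (-48.24) + (-358.8)|/2
= 484.37/2 = 242.185

242.185


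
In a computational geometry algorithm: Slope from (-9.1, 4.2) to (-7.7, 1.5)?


slope = (y2-y1)/(x2-x1) = (1.5-4.2)/((-7.7)-(-9.1)) = (-2.7)/1.4 = -1.9286

-1.9286


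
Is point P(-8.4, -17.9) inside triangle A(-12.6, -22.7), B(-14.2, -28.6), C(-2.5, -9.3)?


Cross products: AB x AP = 17.1, BC x BP = 13.25, CA x CP = 7.8
All same sign? yes

Yes, inside


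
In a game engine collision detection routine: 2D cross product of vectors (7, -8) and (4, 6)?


u x v = u_x*v_y - u_y*v_x = 7*6 - (-8)*4
= 42 - (-32) = 74

74


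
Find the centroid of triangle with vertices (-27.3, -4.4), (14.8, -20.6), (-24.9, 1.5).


Centroid = ((x_A+x_B+x_C)/3, (y_A+y_B+y_C)/3)
= (((-27.3)+14.8+(-24.9))/3, ((-4.4)+(-20.6)+1.5)/3)
= (-12.4667, -7.8333)

(-12.4667, -7.8333)


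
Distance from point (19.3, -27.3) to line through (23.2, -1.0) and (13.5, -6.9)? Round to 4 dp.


|cross product| = 232.1
|line direction| = sqrt(128.9) = 11.3534
Distance = 232.1/sqrt(128.9) = 20.4432

20.4432


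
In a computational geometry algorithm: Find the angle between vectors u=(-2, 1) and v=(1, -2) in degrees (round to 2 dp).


u.v = -4, |u| = sqrt(5) = 2.2361, |v| = sqrt(5) = 2.2361
cos(theta) = u.v/(|u||v|) = -4/sqrt(25) = -0.8
theta = acos(-0.8) = 143.13 degrees

143.13 degrees


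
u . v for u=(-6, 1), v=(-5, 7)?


u . v = u_x*v_x + u_y*v_y = (-6)*(-5) + 1*7
= 30 + 7 = 37

37


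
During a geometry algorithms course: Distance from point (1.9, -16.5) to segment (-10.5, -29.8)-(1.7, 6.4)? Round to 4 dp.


Project P onto AB: t = 0.4336 (clamped to [0,1])
Closest point on segment: (-5.2101, -14.1038)
Distance: 7.503

7.503


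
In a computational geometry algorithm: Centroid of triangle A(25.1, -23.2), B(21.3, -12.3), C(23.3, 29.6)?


Centroid = ((x_A+x_B+x_C)/3, (y_A+y_B+y_C)/3)
= ((25.1+21.3+23.3)/3, ((-23.2)+(-12.3)+29.6)/3)
= (23.2333, -1.9667)

(23.2333, -1.9667)


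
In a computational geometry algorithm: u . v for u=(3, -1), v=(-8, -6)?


u . v = u_x*v_x + u_y*v_y = 3*(-8) + (-1)*(-6)
= (-24) + 6 = -18

-18


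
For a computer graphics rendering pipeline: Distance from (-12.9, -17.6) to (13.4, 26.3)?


dx=26.3, dy=43.9
d^2 = 26.3^2 + 43.9^2 = 2618.9
d = sqrt(2618.9) = 51.1752

51.1752


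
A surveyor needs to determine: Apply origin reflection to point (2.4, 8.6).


Reflection over origin: (x,y) -> (-x,-y)
(2.4, 8.6) -> (-2.4, -8.6)

(-2.4, -8.6)


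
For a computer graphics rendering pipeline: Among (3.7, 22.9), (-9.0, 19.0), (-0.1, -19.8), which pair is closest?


d(P0,P1) = 13.2853, d(P0,P2) = 42.8688, d(P1,P2) = 39.8077
Closest: P0 and P1

Closest pair: (3.7, 22.9) and (-9.0, 19.0), distance = 13.2853


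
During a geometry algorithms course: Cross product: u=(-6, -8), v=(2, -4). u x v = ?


u x v = u_x*v_y - u_y*v_x = (-6)*(-4) - (-8)*2
= 24 - (-16) = 40

40


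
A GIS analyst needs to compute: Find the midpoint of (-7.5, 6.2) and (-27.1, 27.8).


M = (((-7.5)+(-27.1))/2, (6.2+27.8)/2)
= (-17.3, 17)

(-17.3, 17)


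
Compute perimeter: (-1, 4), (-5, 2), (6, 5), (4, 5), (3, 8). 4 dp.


Sides: (-1, 4)->(-5, 2): sqrt(20) = 4.472136, (-5, 2)->(6, 5): sqrt(130) = 11.401754, (6, 5)->(4, 5): sqrt(4) = 2, (4, 5)->(3, 8): sqrt(10) = 3.162278, (3, 8)->(-1, 4): sqrt(32) = 5.656854
Sum = 26.693022
Perimeter = 26.693

26.693


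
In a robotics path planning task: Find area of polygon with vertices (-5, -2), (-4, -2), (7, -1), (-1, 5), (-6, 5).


Shoelace sum: ((-5)*(-2) - (-4)*(-2)) + ((-4)*(-1) - 7*(-2)) + (7*5 - (-1)*(-1)) + ((-1)*5 - (-6)*5) + ((-6)*(-2) - (-5)*5)
= 116
Area = |116|/2 = 58

58


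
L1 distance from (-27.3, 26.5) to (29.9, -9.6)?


|(-27.3)-29.9| + |26.5-(-9.6)| = 57.2 + 36.1 = 93.3

93.3


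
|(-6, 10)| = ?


|u| = sqrt((-6)^2 + 10^2) = sqrt(136) = 11.6619

11.6619


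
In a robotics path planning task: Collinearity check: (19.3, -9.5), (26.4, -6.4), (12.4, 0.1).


Cross product: (26.4-19.3)*(0.1-(-9.5)) - ((-6.4)-(-9.5))*(12.4-19.3)
= 89.55

No, not collinear


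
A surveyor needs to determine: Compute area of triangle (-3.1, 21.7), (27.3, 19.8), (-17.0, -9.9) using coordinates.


Area = |x_A(y_B-y_C) + x_B(y_C-y_A) + x_C(y_A-y_B)|/2
= |(-92.07) + (-862.68) + (-32.3)|/2
= 987.05/2 = 493.525

493.525


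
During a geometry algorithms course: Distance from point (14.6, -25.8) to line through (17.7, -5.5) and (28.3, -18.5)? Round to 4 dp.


|cross product| = 255.48
|line direction| = sqrt(281.36) = 16.7738
Distance = 255.48/sqrt(281.36) = 15.2309

15.2309


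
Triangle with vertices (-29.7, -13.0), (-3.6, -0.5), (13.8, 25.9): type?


Side lengths squared: AB^2=837.46, BC^2=999.72, CA^2=3405.46
Sorted: [837.46, 999.72, 3405.46]
By sides: Scalene, By angles: Obtuse

Scalene, Obtuse


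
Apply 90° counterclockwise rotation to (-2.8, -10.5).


90° CCW: (x,y) -> (-y, x)
(-2.8,-10.5) -> (10.5, -2.8)

(10.5, -2.8)


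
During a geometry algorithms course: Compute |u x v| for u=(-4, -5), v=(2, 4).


|u x v| = |(-4)*4 - (-5)*2|
= |(-16) - (-10)| = 6

6


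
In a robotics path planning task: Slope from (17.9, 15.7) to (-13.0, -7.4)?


slope = (y2-y1)/(x2-x1) = ((-7.4)-15.7)/((-13)-17.9) = (-23.1)/(-30.9) = 0.7476

0.7476


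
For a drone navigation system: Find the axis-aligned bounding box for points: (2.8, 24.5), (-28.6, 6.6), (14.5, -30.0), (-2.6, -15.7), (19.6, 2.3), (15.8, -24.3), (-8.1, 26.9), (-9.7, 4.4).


x range: [-28.6, 19.6]
y range: [-30, 26.9]
Bounding box: (-28.6,-30) to (19.6,26.9)

(-28.6,-30) to (19.6,26.9)


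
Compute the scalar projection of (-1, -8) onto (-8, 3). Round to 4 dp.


u.v = -16, |v| = sqrt(73) = 8.544
Scalar projection = u.v / |v| = -16 / sqrt(73) = -1.8727

-1.8727


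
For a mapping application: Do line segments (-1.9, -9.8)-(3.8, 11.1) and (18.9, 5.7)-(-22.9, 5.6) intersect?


Cross products: d1=645.82, d2=-227.23, d3=-346.37, d4=526.68
d1*d2 < 0 and d3*d4 < 0? yes

Yes, they intersect


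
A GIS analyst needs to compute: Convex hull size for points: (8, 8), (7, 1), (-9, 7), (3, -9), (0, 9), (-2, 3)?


Convex hull vertices (CCW): (-9, 7), (3, -9), (7, 1), (8, 8), (0, 9)
Count = 5

5


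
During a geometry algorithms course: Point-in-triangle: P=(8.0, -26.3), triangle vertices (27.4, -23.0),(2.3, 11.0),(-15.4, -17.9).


Cross products: AB x AP = 742.43, BC x BP = 824.94, CA x CP = -240.18
All same sign? no

No, outside


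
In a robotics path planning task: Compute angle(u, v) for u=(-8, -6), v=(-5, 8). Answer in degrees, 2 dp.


u.v = -8, |u| = sqrt(100) = 10, |v| = sqrt(89) = 9.434
cos(theta) = u.v/(|u||v|) = -8/sqrt(8900) = -0.0848
theta = acos(-0.0848) = 94.86 degrees

94.86 degrees


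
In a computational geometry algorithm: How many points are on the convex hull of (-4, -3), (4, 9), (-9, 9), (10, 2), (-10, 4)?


Convex hull vertices (CCW): (-10, 4), (-4, -3), (10, 2), (4, 9), (-9, 9)
Count = 5

5


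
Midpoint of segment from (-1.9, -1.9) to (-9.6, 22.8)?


M = (((-1.9)+(-9.6))/2, ((-1.9)+22.8)/2)
= (-5.75, 10.45)

(-5.75, 10.45)


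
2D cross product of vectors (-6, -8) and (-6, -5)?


u x v = u_x*v_y - u_y*v_x = (-6)*(-5) - (-8)*(-6)
= 30 - 48 = -18

-18


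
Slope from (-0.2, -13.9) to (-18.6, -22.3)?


slope = (y2-y1)/(x2-x1) = ((-22.3)-(-13.9))/((-18.6)-(-0.2)) = (-8.4)/(-18.4) = 0.4565

0.4565


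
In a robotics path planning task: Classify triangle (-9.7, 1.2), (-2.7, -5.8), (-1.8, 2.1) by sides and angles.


Side lengths squared: AB^2=98, BC^2=63.22, CA^2=63.22
Sorted: [63.22, 63.22, 98]
By sides: Isosceles, By angles: Acute

Isosceles, Acute


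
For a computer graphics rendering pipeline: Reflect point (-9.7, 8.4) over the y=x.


Reflection over y=x: (x,y) -> (y,x)
(-9.7, 8.4) -> (8.4, -9.7)

(8.4, -9.7)


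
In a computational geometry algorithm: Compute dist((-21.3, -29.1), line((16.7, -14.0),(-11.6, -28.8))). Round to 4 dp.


|cross product| = 135.07
|line direction| = sqrt(1019.93) = 31.9363
Distance = 135.07/sqrt(1019.93) = 4.2294

4.2294


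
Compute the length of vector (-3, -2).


|u| = sqrt((-3)^2 + (-2)^2) = sqrt(13) = 3.6056

3.6056


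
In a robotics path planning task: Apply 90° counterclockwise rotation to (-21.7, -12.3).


90° CCW: (x,y) -> (-y, x)
(-21.7,-12.3) -> (12.3, -21.7)

(12.3, -21.7)


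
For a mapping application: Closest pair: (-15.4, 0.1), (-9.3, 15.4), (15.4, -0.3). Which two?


d(P0,P1) = 16.4712, d(P0,P2) = 30.8026, d(P1,P2) = 29.2674
Closest: P0 and P1

Closest pair: (-15.4, 0.1) and (-9.3, 15.4), distance = 16.4712


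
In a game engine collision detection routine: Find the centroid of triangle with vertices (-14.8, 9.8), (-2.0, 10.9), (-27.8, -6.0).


Centroid = ((x_A+x_B+x_C)/3, (y_A+y_B+y_C)/3)
= (((-14.8)+(-2)+(-27.8))/3, (9.8+10.9+(-6))/3)
= (-14.8667, 4.9)

(-14.8667, 4.9)


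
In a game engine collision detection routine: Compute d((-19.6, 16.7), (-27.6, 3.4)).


dx=-8, dy=-13.3
d^2 = (-8)^2 + (-13.3)^2 = 240.89
d = sqrt(240.89) = 15.5206

15.5206


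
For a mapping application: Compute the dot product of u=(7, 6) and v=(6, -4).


u . v = u_x*v_x + u_y*v_y = 7*6 + 6*(-4)
= 42 + (-24) = 18

18


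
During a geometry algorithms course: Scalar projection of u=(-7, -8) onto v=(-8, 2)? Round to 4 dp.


u.v = 40, |v| = sqrt(68) = 8.2462
Scalar projection = u.v / |v| = 40 / sqrt(68) = 4.8507

4.8507


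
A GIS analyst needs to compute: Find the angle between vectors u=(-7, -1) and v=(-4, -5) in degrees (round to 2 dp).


u.v = 33, |u| = sqrt(50) = 7.0711, |v| = sqrt(41) = 6.4031
cos(theta) = u.v/(|u||v|) = 33/sqrt(2050) = 0.728848
theta = acos(0.728848) = 43.21 degrees

43.21 degrees


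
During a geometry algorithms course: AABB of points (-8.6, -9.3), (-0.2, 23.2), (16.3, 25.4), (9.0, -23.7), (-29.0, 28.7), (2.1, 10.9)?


x range: [-29, 16.3]
y range: [-23.7, 28.7]
Bounding box: (-29,-23.7) to (16.3,28.7)

(-29,-23.7) to (16.3,28.7)


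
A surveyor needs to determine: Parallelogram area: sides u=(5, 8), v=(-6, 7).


|u x v| = |5*7 - 8*(-6)|
= |35 - (-48)| = 83

83


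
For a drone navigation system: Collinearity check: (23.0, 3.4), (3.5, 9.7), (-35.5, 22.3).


Cross product: (3.5-23)*(22.3-3.4) - (9.7-3.4)*((-35.5)-23)
= 0

Yes, collinear


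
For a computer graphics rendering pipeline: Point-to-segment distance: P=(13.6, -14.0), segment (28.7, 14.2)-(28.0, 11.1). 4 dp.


Project P onto AB: t = 1 (clamped to [0,1])
Closest point on segment: (28, 11.1)
Distance: 28.9373

28.9373


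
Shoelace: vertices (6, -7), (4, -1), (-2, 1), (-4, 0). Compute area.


Shoelace sum: (6*(-1) - 4*(-7)) + (4*1 - (-2)*(-1)) + ((-2)*0 - (-4)*1) + ((-4)*(-7) - 6*0)
= 56
Area = |56|/2 = 28

28


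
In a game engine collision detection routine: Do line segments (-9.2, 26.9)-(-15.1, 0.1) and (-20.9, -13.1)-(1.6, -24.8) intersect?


Cross products: d1=1036.89, d2=364.86, d3=-77.56, d4=594.47
d1*d2 < 0 and d3*d4 < 0? no

No, they don't intersect


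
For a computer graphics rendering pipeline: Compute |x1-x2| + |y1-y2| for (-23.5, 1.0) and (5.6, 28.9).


|(-23.5)-5.6| + |1-28.9| = 29.1 + 27.9 = 57

57


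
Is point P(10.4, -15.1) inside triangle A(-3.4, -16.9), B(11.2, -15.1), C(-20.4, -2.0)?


Cross products: AB x AP = 1.44, BC x BP = 10.48, CA x CP = 236.22
All same sign? yes

Yes, inside


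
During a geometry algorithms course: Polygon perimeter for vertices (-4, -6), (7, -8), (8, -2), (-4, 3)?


Sides: (-4, -6)->(7, -8): sqrt(125) = 11.18034, (7, -8)->(8, -2): sqrt(37) = 6.082763, (8, -2)->(-4, 3): sqrt(169) = 13, (-4, 3)->(-4, -6): sqrt(81) = 9
Sum = 39.263103
Perimeter = 39.2631

39.2631


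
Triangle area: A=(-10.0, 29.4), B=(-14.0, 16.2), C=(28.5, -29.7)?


Area = |x_A(y_B-y_C) + x_B(y_C-y_A) + x_C(y_A-y_B)|/2
= |(-459) + 827.4 + 376.2|/2
= 744.6/2 = 372.3

372.3


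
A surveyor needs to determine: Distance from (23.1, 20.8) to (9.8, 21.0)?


dx=-13.3, dy=0.2
d^2 = (-13.3)^2 + 0.2^2 = 176.93
d = sqrt(176.93) = 13.3015

13.3015


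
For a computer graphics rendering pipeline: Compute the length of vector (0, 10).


|u| = sqrt(0^2 + 10^2) = sqrt(100) = 10

10


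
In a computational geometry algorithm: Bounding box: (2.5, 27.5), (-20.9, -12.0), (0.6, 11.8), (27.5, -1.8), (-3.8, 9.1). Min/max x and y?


x range: [-20.9, 27.5]
y range: [-12, 27.5]
Bounding box: (-20.9,-12) to (27.5,27.5)

(-20.9,-12) to (27.5,27.5)


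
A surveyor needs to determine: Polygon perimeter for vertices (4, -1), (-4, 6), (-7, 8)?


Sides: (4, -1)->(-4, 6): sqrt(113) = 10.630146, (-4, 6)->(-7, 8): sqrt(13) = 3.605551, (-7, 8)->(4, -1): sqrt(202) = 14.21267
Sum = 28.448367
Perimeter = 28.4484

28.4484


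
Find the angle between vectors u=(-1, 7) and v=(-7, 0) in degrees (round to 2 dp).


u.v = 7, |u| = sqrt(50) = 7.0711, |v| = sqrt(49) = 7
cos(theta) = u.v/(|u||v|) = 7/sqrt(2450) = 0.141421
theta = acos(0.141421) = 81.87 degrees

81.87 degrees


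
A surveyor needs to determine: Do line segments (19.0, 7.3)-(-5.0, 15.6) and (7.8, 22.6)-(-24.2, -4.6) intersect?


Cross products: d1=794.24, d2=-124.16, d3=-274.24, d4=644.16
d1*d2 < 0 and d3*d4 < 0? yes

Yes, they intersect


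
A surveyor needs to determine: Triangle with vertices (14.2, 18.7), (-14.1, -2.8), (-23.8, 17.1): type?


Side lengths squared: AB^2=1263.14, BC^2=490.1, CA^2=1446.56
Sorted: [490.1, 1263.14, 1446.56]
By sides: Scalene, By angles: Acute

Scalene, Acute


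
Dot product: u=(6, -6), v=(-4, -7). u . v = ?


u . v = u_x*v_x + u_y*v_y = 6*(-4) + (-6)*(-7)
= (-24) + 42 = 18

18


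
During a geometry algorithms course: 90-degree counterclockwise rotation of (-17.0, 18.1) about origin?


90° CCW: (x,y) -> (-y, x)
(-17,18.1) -> (-18.1, -17)

(-18.1, -17)


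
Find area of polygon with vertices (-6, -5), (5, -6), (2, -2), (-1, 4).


Shoelace sum: ((-6)*(-6) - 5*(-5)) + (5*(-2) - 2*(-6)) + (2*4 - (-1)*(-2)) + ((-1)*(-5) - (-6)*4)
= 98
Area = |98|/2 = 49

49


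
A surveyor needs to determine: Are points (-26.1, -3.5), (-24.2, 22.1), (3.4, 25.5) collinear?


Cross product: ((-24.2)-(-26.1))*(25.5-(-3.5)) - (22.1-(-3.5))*(3.4-(-26.1))
= -700.1

No, not collinear


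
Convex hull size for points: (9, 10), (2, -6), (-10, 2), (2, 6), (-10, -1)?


Convex hull vertices (CCW): (-10, -1), (2, -6), (9, 10), (-10, 2)
Count = 4

4


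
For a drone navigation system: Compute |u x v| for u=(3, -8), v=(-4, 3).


|u x v| = |3*3 - (-8)*(-4)|
= |9 - 32| = 23

23


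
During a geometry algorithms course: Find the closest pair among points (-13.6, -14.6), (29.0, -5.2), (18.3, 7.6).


d(P0,P1) = 43.6248, d(P0,P2) = 38.8645, d(P1,P2) = 16.6832
Closest: P1 and P2

Closest pair: (29.0, -5.2) and (18.3, 7.6), distance = 16.6832


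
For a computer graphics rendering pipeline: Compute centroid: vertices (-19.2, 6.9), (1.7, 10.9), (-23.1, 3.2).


Centroid = ((x_A+x_B+x_C)/3, (y_A+y_B+y_C)/3)
= (((-19.2)+1.7+(-23.1))/3, (6.9+10.9+3.2)/3)
= (-13.5333, 7)

(-13.5333, 7)


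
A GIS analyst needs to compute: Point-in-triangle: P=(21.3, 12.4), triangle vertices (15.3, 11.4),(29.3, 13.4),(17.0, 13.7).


Cross products: AB x AP = 2, BC x BP = 14.7, CA x CP = 12.1
All same sign? yes

Yes, inside


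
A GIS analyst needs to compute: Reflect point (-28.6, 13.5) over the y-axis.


Reflection over y-axis: (x,y) -> (-x,y)
(-28.6, 13.5) -> (28.6, 13.5)

(28.6, 13.5)


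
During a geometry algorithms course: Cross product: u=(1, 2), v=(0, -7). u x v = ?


u x v = u_x*v_y - u_y*v_x = 1*(-7) - 2*0
= (-7) - 0 = -7

-7


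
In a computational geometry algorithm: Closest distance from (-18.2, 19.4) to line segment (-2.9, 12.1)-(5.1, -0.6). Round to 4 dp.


Project P onto AB: t = 0 (clamped to [0,1])
Closest point on segment: (-2.9, 12.1)
Distance: 16.9523

16.9523


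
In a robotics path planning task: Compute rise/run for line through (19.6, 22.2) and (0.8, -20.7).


slope = (y2-y1)/(x2-x1) = ((-20.7)-22.2)/(0.8-19.6) = (-42.9)/(-18.8) = 2.2819

2.2819


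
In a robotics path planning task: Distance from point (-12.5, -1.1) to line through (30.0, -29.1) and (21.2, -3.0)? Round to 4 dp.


|cross product| = 862.85
|line direction| = sqrt(758.65) = 27.5436
Distance = 862.85/sqrt(758.65) = 31.3267

31.3267


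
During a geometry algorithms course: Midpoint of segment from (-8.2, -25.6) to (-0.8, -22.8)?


M = (((-8.2)+(-0.8))/2, ((-25.6)+(-22.8))/2)
= (-4.5, -24.2)

(-4.5, -24.2)


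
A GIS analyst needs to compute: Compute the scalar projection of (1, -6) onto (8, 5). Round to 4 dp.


u.v = -22, |v| = sqrt(89) = 9.434
Scalar projection = u.v / |v| = -22 / sqrt(89) = -2.332

-2.332


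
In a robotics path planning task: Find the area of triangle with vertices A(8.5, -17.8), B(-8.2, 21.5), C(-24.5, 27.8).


Area = |x_A(y_B-y_C) + x_B(y_C-y_A) + x_C(y_A-y_B)|/2
= |(-53.55) + (-373.92) + 962.85|/2
= 535.38/2 = 267.69

267.69


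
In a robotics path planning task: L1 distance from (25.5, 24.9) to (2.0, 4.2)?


|25.5-2| + |24.9-4.2| = 23.5 + 20.7 = 44.2

44.2


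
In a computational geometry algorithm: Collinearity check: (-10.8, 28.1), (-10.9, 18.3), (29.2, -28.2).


Cross product: ((-10.9)-(-10.8))*((-28.2)-28.1) - (18.3-28.1)*(29.2-(-10.8))
= 397.63

No, not collinear


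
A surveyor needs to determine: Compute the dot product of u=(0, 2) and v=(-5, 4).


u . v = u_x*v_x + u_y*v_y = 0*(-5) + 2*4
= 0 + 8 = 8

8


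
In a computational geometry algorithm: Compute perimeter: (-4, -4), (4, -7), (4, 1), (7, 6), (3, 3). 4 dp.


Sides: (-4, -4)->(4, -7): sqrt(73) = 8.544004, (4, -7)->(4, 1): sqrt(64) = 8, (4, 1)->(7, 6): sqrt(34) = 5.830952, (7, 6)->(3, 3): sqrt(25) = 5, (3, 3)->(-4, -4): sqrt(98) = 9.899495
Sum = 37.274451
Perimeter = 37.2745

37.2745


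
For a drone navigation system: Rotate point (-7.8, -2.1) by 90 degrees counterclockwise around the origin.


90° CCW: (x,y) -> (-y, x)
(-7.8,-2.1) -> (2.1, -7.8)

(2.1, -7.8)


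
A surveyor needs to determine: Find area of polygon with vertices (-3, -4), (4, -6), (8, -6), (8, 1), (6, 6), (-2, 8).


Shoelace sum: ((-3)*(-6) - 4*(-4)) + (4*(-6) - 8*(-6)) + (8*1 - 8*(-6)) + (8*6 - 6*1) + (6*8 - (-2)*6) + ((-2)*(-4) - (-3)*8)
= 248
Area = |248|/2 = 124

124


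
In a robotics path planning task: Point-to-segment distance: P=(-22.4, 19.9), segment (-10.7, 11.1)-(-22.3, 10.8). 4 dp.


Project P onto AB: t = 0.9883 (clamped to [0,1])
Closest point on segment: (-22.1647, 10.8035)
Distance: 9.0995

9.0995


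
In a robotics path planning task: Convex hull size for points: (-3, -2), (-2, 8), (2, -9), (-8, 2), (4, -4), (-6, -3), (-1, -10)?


Convex hull vertices (CCW): (-8, 2), (-6, -3), (-1, -10), (2, -9), (4, -4), (-2, 8)
Count = 6

6


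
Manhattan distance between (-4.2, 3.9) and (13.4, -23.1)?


|(-4.2)-13.4| + |3.9-(-23.1)| = 17.6 + 27 = 44.6

44.6


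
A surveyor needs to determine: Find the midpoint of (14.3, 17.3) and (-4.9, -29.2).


M = ((14.3+(-4.9))/2, (17.3+(-29.2))/2)
= (4.7, -5.95)

(4.7, -5.95)


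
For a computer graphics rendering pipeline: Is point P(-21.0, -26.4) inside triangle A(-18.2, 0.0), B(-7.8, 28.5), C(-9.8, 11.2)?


Cross products: AB x AP = -194.76, BC x BP = -118.56, CA x CP = 190.4
All same sign? no

No, outside


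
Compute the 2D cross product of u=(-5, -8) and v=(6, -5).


u x v = u_x*v_y - u_y*v_x = (-5)*(-5) - (-8)*6
= 25 - (-48) = 73

73


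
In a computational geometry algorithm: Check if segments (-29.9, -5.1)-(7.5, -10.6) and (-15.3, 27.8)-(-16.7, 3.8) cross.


Cross products: d1=-304.34, d2=600.96, d3=1310.76, d4=405.46
d1*d2 < 0 and d3*d4 < 0? no

No, they don't intersect


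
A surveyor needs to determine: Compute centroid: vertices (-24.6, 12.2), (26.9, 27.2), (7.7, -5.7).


Centroid = ((x_A+x_B+x_C)/3, (y_A+y_B+y_C)/3)
= (((-24.6)+26.9+7.7)/3, (12.2+27.2+(-5.7))/3)
= (3.3333, 11.2333)

(3.3333, 11.2333)


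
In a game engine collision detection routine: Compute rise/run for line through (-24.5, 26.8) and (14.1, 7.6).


slope = (y2-y1)/(x2-x1) = (7.6-26.8)/(14.1-(-24.5)) = (-19.2)/38.6 = -0.4974

-0.4974


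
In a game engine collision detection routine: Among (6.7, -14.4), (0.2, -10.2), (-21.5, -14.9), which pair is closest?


d(P0,P1) = 7.7389, d(P0,P2) = 28.2044, d(P1,P2) = 22.2032
Closest: P0 and P1

Closest pair: (6.7, -14.4) and (0.2, -10.2), distance = 7.7389


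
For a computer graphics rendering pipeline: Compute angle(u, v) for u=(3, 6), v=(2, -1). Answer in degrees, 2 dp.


u.v = 0, |u| = sqrt(45) = 6.7082, |v| = sqrt(5) = 2.2361
cos(theta) = u.v/(|u||v|) = 0/sqrt(225) = 0
theta = acos(0) = 90 degrees

90 degrees


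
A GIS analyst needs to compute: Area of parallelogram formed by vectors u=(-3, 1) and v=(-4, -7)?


|u x v| = |(-3)*(-7) - 1*(-4)|
= |21 - (-4)| = 25

25


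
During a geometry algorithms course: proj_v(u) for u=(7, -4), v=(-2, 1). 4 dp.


u.v = -18, |v| = sqrt(5) = 2.2361
Scalar projection = u.v / |v| = -18 / sqrt(5) = -8.0498

-8.0498


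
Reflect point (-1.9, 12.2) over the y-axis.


Reflection over y-axis: (x,y) -> (-x,y)
(-1.9, 12.2) -> (1.9, 12.2)

(1.9, 12.2)


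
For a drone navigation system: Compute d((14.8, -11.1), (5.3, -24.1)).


dx=-9.5, dy=-13
d^2 = (-9.5)^2 + (-13)^2 = 259.25
d = sqrt(259.25) = 16.1012

16.1012


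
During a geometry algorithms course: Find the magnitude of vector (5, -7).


|u| = sqrt(5^2 + (-7)^2) = sqrt(74) = 8.6023

8.6023


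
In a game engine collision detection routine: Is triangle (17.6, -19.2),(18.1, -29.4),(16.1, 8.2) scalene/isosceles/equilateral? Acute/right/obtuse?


Side lengths squared: AB^2=104.29, BC^2=1417.76, CA^2=753.01
Sorted: [104.29, 753.01, 1417.76]
By sides: Scalene, By angles: Obtuse

Scalene, Obtuse


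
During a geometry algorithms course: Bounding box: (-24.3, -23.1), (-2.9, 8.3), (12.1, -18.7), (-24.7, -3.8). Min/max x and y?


x range: [-24.7, 12.1]
y range: [-23.1, 8.3]
Bounding box: (-24.7,-23.1) to (12.1,8.3)

(-24.7,-23.1) to (12.1,8.3)


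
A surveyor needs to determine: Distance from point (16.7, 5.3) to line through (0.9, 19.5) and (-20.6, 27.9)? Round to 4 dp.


|cross product| = 172.58
|line direction| = sqrt(532.81) = 23.0827
Distance = 172.58/sqrt(532.81) = 7.4766

7.4766


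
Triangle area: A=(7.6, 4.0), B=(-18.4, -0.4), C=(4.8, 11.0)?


Area = |x_A(y_B-y_C) + x_B(y_C-y_A) + x_C(y_A-y_B)|/2
= |(-86.64) + (-128.8) + 21.12|/2
= 194.32/2 = 97.16

97.16


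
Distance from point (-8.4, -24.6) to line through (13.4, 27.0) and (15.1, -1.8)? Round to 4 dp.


|cross product| = 715.56
|line direction| = sqrt(832.33) = 28.8501
Distance = 715.56/sqrt(832.33) = 24.8027

24.8027


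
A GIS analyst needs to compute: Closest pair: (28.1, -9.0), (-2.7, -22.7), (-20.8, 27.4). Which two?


d(P0,P1) = 33.7095, d(P0,P2) = 60.9604, d(P1,P2) = 53.2693
Closest: P0 and P1

Closest pair: (28.1, -9.0) and (-2.7, -22.7), distance = 33.7095


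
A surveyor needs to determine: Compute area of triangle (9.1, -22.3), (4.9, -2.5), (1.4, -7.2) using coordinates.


Area = |x_A(y_B-y_C) + x_B(y_C-y_A) + x_C(y_A-y_B)|/2
= |42.77 + 73.99 + (-27.72)|/2
= 89.04/2 = 44.52

44.52


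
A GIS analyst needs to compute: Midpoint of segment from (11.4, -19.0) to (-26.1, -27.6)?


M = ((11.4+(-26.1))/2, ((-19)+(-27.6))/2)
= (-7.35, -23.3)

(-7.35, -23.3)


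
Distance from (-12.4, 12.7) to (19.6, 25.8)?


dx=32, dy=13.1
d^2 = 32^2 + 13.1^2 = 1195.61
d = sqrt(1195.61) = 34.5776

34.5776


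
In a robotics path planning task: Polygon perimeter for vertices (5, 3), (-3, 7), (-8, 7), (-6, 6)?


Sides: (5, 3)->(-3, 7): sqrt(80) = 8.944272, (-3, 7)->(-8, 7): sqrt(25) = 5, (-8, 7)->(-6, 6): sqrt(5) = 2.236068, (-6, 6)->(5, 3): sqrt(130) = 11.401754
Sum = 27.582094
Perimeter = 27.5821

27.5821


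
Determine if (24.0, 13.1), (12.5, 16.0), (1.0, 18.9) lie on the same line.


Cross product: (12.5-24)*(18.9-13.1) - (16-13.1)*(1-24)
= 0

Yes, collinear


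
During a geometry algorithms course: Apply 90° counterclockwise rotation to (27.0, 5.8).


90° CCW: (x,y) -> (-y, x)
(27,5.8) -> (-5.8, 27)

(-5.8, 27)


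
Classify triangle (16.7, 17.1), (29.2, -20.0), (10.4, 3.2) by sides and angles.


Side lengths squared: AB^2=1532.66, BC^2=891.68, CA^2=232.9
Sorted: [232.9, 891.68, 1532.66]
By sides: Scalene, By angles: Obtuse

Scalene, Obtuse


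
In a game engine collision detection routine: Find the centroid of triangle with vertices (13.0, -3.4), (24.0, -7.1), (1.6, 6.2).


Centroid = ((x_A+x_B+x_C)/3, (y_A+y_B+y_C)/3)
= ((13+24+1.6)/3, ((-3.4)+(-7.1)+6.2)/3)
= (12.8667, -1.4333)

(12.8667, -1.4333)


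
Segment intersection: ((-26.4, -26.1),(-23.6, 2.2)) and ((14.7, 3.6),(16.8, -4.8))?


Cross products: d1=-407.61, d2=-324.66, d3=-1079.97, d4=-1162.92
d1*d2 < 0 and d3*d4 < 0? no

No, they don't intersect


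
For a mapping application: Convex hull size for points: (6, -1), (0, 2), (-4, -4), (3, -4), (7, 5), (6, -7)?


Convex hull vertices (CCW): (-4, -4), (6, -7), (7, 5), (0, 2)
Count = 4

4


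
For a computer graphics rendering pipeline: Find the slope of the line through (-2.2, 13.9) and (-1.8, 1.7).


slope = (y2-y1)/(x2-x1) = (1.7-13.9)/((-1.8)-(-2.2)) = (-12.2)/0.4 = -30.5

-30.5


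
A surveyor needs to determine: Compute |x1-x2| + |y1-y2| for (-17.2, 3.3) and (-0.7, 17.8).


|(-17.2)-(-0.7)| + |3.3-17.8| = 16.5 + 14.5 = 31

31


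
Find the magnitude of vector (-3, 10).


|u| = sqrt((-3)^2 + 10^2) = sqrt(109) = 10.4403

10.4403


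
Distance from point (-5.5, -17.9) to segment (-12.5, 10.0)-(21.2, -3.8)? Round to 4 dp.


Project P onto AB: t = 0.4682 (clamped to [0,1])
Closest point on segment: (3.279, 3.5386)
Distance: 23.1664

23.1664
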